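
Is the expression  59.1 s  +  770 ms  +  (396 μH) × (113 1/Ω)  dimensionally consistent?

Dimensions:
  59.1 s:  s
  770 ms:  s
  (396 μH) × (113 1/Ω):  [kg·m²·s⁻²·A⁻²] · [kg⁻¹·m⁻²·s³·A²] = s
Every term reduces to s.

Yes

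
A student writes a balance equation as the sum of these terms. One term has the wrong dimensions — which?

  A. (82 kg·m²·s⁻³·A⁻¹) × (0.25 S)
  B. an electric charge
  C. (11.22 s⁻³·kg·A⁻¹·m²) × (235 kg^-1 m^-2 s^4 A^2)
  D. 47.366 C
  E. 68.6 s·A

In SI base units:
  A. [kg·m²·s⁻³·A⁻¹] · [kg⁻¹·m⁻²·s³·A²] = A
  B. [electric charge] = s·A
  C. [kg·m²·s⁻³·A⁻¹] · [kg⁻¹·m⁻²·s⁴·A²] = s·A
  D. C = s·A
  E. A·s = s·A
All reduce to s·A except A., which is A.

A.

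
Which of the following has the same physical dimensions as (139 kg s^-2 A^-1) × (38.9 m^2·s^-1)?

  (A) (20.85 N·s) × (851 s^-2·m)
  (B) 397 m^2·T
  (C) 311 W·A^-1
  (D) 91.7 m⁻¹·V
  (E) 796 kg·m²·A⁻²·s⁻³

Reference: [kg·s⁻²·A⁻¹] · [m²·s⁻¹] = kg·m²·s⁻³·A⁻¹.
Each option:
  (A) [kg·m·s⁻¹] · [m·s⁻²] = kg·m²·s⁻³
  (B) T·m² = Wb·m⁻²·m² = kg·m²·s⁻²·A⁻¹
  (C) W·A⁻¹ = J·s⁻¹·A⁻¹ = kg·m²·s⁻³·A⁻¹  ← same
  (D) V·m⁻¹ = J·C⁻¹·m⁻¹ = kg·m·s⁻³·A⁻¹
  (E) kg·m²·s⁻³·A⁻²
Only (C) matches kg·m²·s⁻³·A⁻¹.

(C)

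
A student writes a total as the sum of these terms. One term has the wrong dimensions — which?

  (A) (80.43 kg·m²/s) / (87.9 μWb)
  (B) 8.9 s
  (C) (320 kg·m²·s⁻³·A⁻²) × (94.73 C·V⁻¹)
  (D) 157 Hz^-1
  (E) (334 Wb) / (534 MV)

Reduce each to base SI dimensions:
  (A) [kg·m²·s⁻¹] / [kg·m²·s⁻²·A⁻¹] = s·A
  (B) s
  (C) [kg·m²·s⁻³·A⁻²] · [kg⁻¹·m⁻²·s⁴·A²] = s
  (D) Hz⁻¹ = (s⁻¹)⁻¹ = s
  (E) [kg·m²·s⁻²·A⁻¹] / [kg·m²·s⁻³·A⁻¹] = s
All reduce to s except (A), which is s·A.

(A)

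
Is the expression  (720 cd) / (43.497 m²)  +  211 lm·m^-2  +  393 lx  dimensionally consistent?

Work out the base dimensions of each:
  (720 cd) / (43.497 m²):  [cd] / [m²] = m⁻²·cd
  211 lm·m^-2:  lm·m⁻² = cd·m⁻² = m⁻²·cd
  393 lx:  lx = lm·m⁻² = m⁻²·cd
Every term reduces to m⁻²·cd.

Yes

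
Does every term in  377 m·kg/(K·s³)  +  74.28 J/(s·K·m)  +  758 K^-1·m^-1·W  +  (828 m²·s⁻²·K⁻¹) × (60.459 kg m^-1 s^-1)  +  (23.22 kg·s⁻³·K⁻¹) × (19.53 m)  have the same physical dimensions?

Yes

In SI base units:
  377 m·kg/(K·s³):  kg·m·s⁻³·K⁻¹
  74.28 J/(s·K·m):  J·s⁻¹·m⁻¹·K⁻¹ = N·m·s⁻¹·m⁻¹·K⁻¹ = kg·m·s⁻³·K⁻¹
  758 K^-1·m^-1·W:  W·m⁻¹·K⁻¹ = J·s⁻¹·m⁻¹·K⁻¹ = kg·m·s⁻³·K⁻¹
  (828 m²·s⁻²·K⁻¹) × (60.459 kg m^-1 s^-1):  [m²·s⁻²·K⁻¹] · [kg·m⁻¹·s⁻¹] = kg·m·s⁻³·K⁻¹
  (23.22 kg·s⁻³·K⁻¹) × (19.53 m):  [kg·s⁻³·K⁻¹] · [m] = kg·m·s⁻³·K⁻¹
Every term reduces to kg·m·s⁻³·K⁻¹.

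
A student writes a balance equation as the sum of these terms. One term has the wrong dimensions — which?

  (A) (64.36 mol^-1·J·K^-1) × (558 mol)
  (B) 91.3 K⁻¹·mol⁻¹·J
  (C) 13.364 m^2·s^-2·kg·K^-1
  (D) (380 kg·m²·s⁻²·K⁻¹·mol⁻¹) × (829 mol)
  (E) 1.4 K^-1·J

In SI base units:
  (A) [kg·m²·s⁻²·K⁻¹·mol⁻¹] · [mol] = kg·m²·s⁻²·K⁻¹
  (B) J·mol⁻¹·K⁻¹ = N·m·mol⁻¹·K⁻¹ = kg·m²·s⁻²·K⁻¹·mol⁻¹
  (C) kg·m²·s⁻²·K⁻¹
  (D) [kg·m²·s⁻²·K⁻¹·mol⁻¹] · [mol] = kg·m²·s⁻²·K⁻¹
  (E) J·K⁻¹ = N·m·K⁻¹ = kg·m²·s⁻²·K⁻¹
All reduce to kg·m²·s⁻²·K⁻¹ except (B), which is kg·m²·s⁻²·K⁻¹·mol⁻¹.

(B)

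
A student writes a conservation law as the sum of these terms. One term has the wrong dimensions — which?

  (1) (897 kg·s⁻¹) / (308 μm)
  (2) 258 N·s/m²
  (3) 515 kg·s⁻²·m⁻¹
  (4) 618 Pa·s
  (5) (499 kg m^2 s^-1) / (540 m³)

Reduce each to base SI dimensions:
  (1) [kg·s⁻¹] / [m] = kg·m⁻¹·s⁻¹
  (2) N·s·m⁻² = kg·m·s⁻²·s·m⁻² = kg·m⁻¹·s⁻¹
  (3) kg·m⁻¹·s⁻²
  (4) Pa·s = N·m⁻²·s = kg·m⁻¹·s⁻¹
  (5) [kg·m²·s⁻¹] / [m³] = kg·m⁻¹·s⁻¹
All reduce to kg·m⁻¹·s⁻¹ except (3), which is kg·m⁻¹·s⁻².

(3)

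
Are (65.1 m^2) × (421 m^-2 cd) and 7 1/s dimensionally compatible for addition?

Work out the base dimensions of each:
  (65.1 m^2) × (421 m^-2 cd):  [m²] · [m⁻²·cd] = cd
  7 1/s:  s⁻¹
cd ≠ s⁻¹, so they cannot be added.

No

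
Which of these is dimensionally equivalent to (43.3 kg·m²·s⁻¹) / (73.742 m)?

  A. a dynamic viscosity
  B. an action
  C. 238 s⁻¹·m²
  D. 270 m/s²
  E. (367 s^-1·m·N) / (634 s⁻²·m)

Reference: [kg·m²·s⁻¹] / [m] = kg·m·s⁻¹.
Each option:
  A. [dynamic viscosity] = kg·m⁻¹·s⁻¹
  B. [action] = kg·m²·s⁻¹
  C. m²·s⁻¹
  D. m·s⁻²
  E. [kg·m²·s⁻³] / [m·s⁻²] = kg·m·s⁻¹  ← same
Only E. matches kg·m·s⁻¹.

E.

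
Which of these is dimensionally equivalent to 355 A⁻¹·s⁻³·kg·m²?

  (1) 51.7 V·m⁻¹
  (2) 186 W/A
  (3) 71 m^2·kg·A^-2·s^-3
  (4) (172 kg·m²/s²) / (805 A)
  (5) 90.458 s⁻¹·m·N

Reference: kg·m²·s⁻³·A⁻¹.
Each option:
  (1) V·m⁻¹ = J·C⁻¹·m⁻¹ = kg·m·s⁻³·A⁻¹
  (2) W·A⁻¹ = J·s⁻¹·A⁻¹ = kg·m²·s⁻³·A⁻¹  ← same
  (3) kg·m²·s⁻³·A⁻²
  (4) [kg·m²·s⁻²] / [A] = kg·m²·s⁻²·A⁻¹
  (5) N·m·s⁻¹ = kg·m·s⁻²·m·s⁻¹ = kg·m²·s⁻³
Only (2) matches kg·m²·s⁻³·A⁻¹.

(2)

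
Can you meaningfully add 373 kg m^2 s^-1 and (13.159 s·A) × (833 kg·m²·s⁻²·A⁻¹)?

Yes

Work out the base dimensions of each:
  373 kg m^2 s^-1:  kg·m²·s⁻¹
  (13.159 s·A) × (833 kg·m²·s⁻²·A⁻¹):  [s·A] · [kg·m²·s⁻²·A⁻¹] = kg·m²·s⁻¹
Both are kg·m²·s⁻¹, so they have the same dimensions and can be added.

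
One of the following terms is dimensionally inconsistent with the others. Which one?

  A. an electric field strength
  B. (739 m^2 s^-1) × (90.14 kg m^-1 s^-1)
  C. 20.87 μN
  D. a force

Dimensions:
  A. [electric field strength] = kg·m·s⁻³·A⁻¹
  B. [m²·s⁻¹] · [kg·m⁻¹·s⁻¹] = kg·m·s⁻²
  C. N = kg·m·s⁻²
  D. [force] = kg·m·s⁻²
All reduce to kg·m·s⁻² except A., which is kg·m·s⁻³·A⁻¹.

A.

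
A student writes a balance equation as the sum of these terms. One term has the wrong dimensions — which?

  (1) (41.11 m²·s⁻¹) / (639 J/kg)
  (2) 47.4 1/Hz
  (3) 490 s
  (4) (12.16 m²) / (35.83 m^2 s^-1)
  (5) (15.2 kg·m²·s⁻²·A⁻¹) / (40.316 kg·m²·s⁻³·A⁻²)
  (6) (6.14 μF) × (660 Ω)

(5)

In SI base units:
  (1) [m²·s⁻¹] / [m²·s⁻²] = s
  (2) Hz⁻¹ = (s⁻¹)⁻¹ = s
  (3) s
  (4) [m²] / [m²·s⁻¹] = s
  (5) [kg·m²·s⁻²·A⁻¹] / [kg·m²·s⁻³·A⁻²] = s·A
  (6) [kg⁻¹·m⁻²·s⁴·A²] · [kg·m²·s⁻³·A⁻²] = s
All reduce to s except (5), which is s·A.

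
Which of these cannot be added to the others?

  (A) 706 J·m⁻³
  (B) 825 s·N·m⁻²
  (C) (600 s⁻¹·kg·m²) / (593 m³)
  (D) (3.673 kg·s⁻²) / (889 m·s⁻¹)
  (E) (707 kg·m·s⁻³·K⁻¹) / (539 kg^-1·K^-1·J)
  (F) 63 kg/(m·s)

Work out the base dimensions of each:
  (A) J·m⁻³ = N·m·m⁻³ = kg·m⁻¹·s⁻²
  (B) N·s·m⁻² = kg·m·s⁻²·s·m⁻² = kg·m⁻¹·s⁻¹
  (C) [kg·m²·s⁻¹] / [m³] = kg·m⁻¹·s⁻¹
  (D) [kg·s⁻²] / [m·s⁻¹] = kg·m⁻¹·s⁻¹
  (E) [kg·m·s⁻³·K⁻¹] / [m²·s⁻²·K⁻¹] = kg·m⁻¹·s⁻¹
  (F) kg·m⁻¹·s⁻¹
All reduce to kg·m⁻¹·s⁻¹ except (A), which is kg·m⁻¹·s⁻².

(A)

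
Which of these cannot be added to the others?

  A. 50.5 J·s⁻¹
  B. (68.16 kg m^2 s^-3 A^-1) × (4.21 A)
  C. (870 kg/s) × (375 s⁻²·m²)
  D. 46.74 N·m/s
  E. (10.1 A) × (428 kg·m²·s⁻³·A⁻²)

E.

Reduce each to base SI dimensions:
  A. J·s⁻¹ = N·m·s⁻¹ = kg·m²·s⁻³
  B. [kg·m²·s⁻³·A⁻¹] · [A] = kg·m²·s⁻³
  C. [kg·s⁻¹] · [m²·s⁻²] = kg·m²·s⁻³
  D. N·m·s⁻¹ = kg·m·s⁻²·m·s⁻¹ = kg·m²·s⁻³
  E. [A] · [kg·m²·s⁻³·A⁻²] = kg·m²·s⁻³·A⁻¹
All reduce to kg·m²·s⁻³ except E., which is kg·m²·s⁻³·A⁻¹.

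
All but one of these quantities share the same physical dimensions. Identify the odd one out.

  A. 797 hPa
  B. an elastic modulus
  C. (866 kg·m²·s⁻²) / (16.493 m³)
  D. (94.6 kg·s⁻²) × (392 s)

Work out the base dimensions of each:
  A. Pa = N·m⁻² = kg·m⁻¹·s⁻²
  B. [elastic modulus] = kg·m⁻¹·s⁻²
  C. [kg·m²·s⁻²] / [m³] = kg·m⁻¹·s⁻²
  D. [kg·s⁻²] · [s] = kg·s⁻¹
All reduce to kg·m⁻¹·s⁻² except D., which is kg·s⁻¹.

D.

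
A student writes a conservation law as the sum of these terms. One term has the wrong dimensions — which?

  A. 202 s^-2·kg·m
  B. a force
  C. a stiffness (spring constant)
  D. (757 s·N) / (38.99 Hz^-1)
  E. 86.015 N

In SI base units:
  A. kg·m·s⁻²
  B. [force] = kg·m·s⁻²
  C. [stiffness (spring constant)] = kg·s⁻²
  D. [kg·m·s⁻¹] / [s] = kg·m·s⁻²
  E. N = kg·m·s⁻²
All reduce to kg·m·s⁻² except C., which is kg·s⁻².

C.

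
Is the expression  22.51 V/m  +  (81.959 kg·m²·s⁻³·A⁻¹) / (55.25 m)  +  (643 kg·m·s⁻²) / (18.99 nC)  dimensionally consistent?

Reduce each to base SI dimensions:
  22.51 V/m:  V·m⁻¹ = J·C⁻¹·m⁻¹ = kg·m·s⁻³·A⁻¹
  (81.959 kg·m²·s⁻³·A⁻¹) / (55.25 m):  [kg·m²·s⁻³·A⁻¹] / [m] = kg·m·s⁻³·A⁻¹
  (643 kg·m·s⁻²) / (18.99 nC):  [kg·m·s⁻²] / [s·A] = kg·m·s⁻³·A⁻¹
Every term reduces to kg·m·s⁻³·A⁻¹.

Yes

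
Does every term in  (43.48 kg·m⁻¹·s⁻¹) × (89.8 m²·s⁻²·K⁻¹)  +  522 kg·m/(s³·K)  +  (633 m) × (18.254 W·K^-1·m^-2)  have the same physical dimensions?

Yes

Work out the base dimensions of each:
  (43.48 kg·m⁻¹·s⁻¹) × (89.8 m²·s⁻²·K⁻¹):  [kg·m⁻¹·s⁻¹] · [m²·s⁻²·K⁻¹] = kg·m·s⁻³·K⁻¹
  522 kg·m/(s³·K):  kg·m·s⁻³·K⁻¹
  (633 m) × (18.254 W·K^-1·m^-2):  [m] · [kg·s⁻³·K⁻¹] = kg·m·s⁻³·K⁻¹
Every term reduces to kg·m·s⁻³·K⁻¹.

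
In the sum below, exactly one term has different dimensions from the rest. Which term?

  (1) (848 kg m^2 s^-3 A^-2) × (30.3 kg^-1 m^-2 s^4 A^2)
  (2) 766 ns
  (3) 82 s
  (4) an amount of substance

(4)

Reduce each to base SI dimensions:
  (1) [kg·m²·s⁻³·A⁻²] · [kg⁻¹·m⁻²·s⁴·A²] = s
  (2) s
  (3) s
  (4) [amount of substance] = mol
All reduce to s except (4), which is mol.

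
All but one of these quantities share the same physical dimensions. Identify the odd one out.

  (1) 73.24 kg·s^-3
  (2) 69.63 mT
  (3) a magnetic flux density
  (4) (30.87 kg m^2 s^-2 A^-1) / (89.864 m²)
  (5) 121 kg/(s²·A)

Expand each in SI base units:
  (1) kg·s⁻³
  (2) T = Wb·m⁻² = kg·s⁻²·A⁻¹
  (3) [magnetic flux density] = kg·s⁻²·A⁻¹
  (4) [kg·m²·s⁻²·A⁻¹] / [m²] = kg·s⁻²·A⁻¹
  (5) kg·s⁻²·A⁻¹
All reduce to kg·s⁻²·A⁻¹ except (1), which is kg·s⁻³.

(1)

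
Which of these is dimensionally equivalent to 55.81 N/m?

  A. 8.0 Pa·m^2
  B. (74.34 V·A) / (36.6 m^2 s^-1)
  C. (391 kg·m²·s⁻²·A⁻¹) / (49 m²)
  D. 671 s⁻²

Reference: N·m⁻¹ = kg·m·s⁻²·m⁻¹ = kg·s⁻².
Each option:
  A. Pa·m² = N·m⁻²·m² = kg·m·s⁻²
  B. [kg·m²·s⁻³] / [m²·s⁻¹] = kg·s⁻²  ← same
  C. [kg·m²·s⁻²·A⁻¹] / [m²] = kg·s⁻²·A⁻¹
  D. s⁻²
Only B. matches kg·s⁻².

B.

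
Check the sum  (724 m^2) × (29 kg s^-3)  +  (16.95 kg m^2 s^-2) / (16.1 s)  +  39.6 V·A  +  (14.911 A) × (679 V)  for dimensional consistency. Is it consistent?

Yes

In SI base units:
  (724 m^2) × (29 kg s^-3):  [m²] · [kg·s⁻³] = kg·m²·s⁻³
  (16.95 kg m^2 s^-2) / (16.1 s):  [kg·m²·s⁻²] / [s] = kg·m²·s⁻³
  39.6 V·A:  V·A = J·C⁻¹·A = kg·m²·s⁻³
  (14.911 A) × (679 V):  [A] · [kg·m²·s⁻³·A⁻¹] = kg·m²·s⁻³
Every term reduces to kg·m²·s⁻³.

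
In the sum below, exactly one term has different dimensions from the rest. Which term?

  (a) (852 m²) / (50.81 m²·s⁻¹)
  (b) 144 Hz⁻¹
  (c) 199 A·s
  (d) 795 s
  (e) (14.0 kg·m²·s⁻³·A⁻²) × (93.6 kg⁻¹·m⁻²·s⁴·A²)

Dimensions:
  (a) [m²] / [m²·s⁻¹] = s
  (b) Hz⁻¹ = (s⁻¹)⁻¹ = s
  (c) A·s = s·A
  (d) s
  (e) [kg·m²·s⁻³·A⁻²] · [kg⁻¹·m⁻²·s⁴·A²] = s
All reduce to s except (c), which is s·A.

(c)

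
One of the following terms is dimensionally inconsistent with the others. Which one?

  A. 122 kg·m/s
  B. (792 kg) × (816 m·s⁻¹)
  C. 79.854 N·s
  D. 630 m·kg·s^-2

D.

Work out the base dimensions of each:
  A. kg·m·s⁻¹
  B. [kg] · [m·s⁻¹] = kg·m·s⁻¹
  C. N·s = kg·m·s⁻²·s = kg·m·s⁻¹
  D. kg·m·s⁻²
All reduce to kg·m·s⁻¹ except D., which is kg·m·s⁻².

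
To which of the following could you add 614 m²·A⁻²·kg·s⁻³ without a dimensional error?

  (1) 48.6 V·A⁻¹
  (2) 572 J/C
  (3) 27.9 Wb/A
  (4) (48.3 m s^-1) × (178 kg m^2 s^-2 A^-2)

Reference: kg·m²·s⁻³·A⁻².
Each option:
  (1) V·A⁻¹ = J·C⁻¹·A⁻¹ = kg·m²·s⁻³·A⁻²  ← same
  (2) J·C⁻¹ = N·m·(s·A)⁻¹ = kg·m²·s⁻³·A⁻¹
  (3) Wb·A⁻¹ = V·s·A⁻¹ = kg·m²·s⁻²·A⁻²
  (4) [m·s⁻¹] · [kg·m²·s⁻²·A⁻²] = kg·m³·s⁻³·A⁻²
Only (1) matches kg·m²·s⁻³·A⁻².

(1)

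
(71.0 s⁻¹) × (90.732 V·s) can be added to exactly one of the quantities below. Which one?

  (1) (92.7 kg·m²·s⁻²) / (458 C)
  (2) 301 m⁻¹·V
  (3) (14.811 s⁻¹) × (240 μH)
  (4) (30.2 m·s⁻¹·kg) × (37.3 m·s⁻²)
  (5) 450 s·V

(1)

Reference: [s⁻¹] · [kg·m²·s⁻²·A⁻¹] = kg·m²·s⁻³·A⁻¹.
Each option:
  (1) [kg·m²·s⁻²] / [s·A] = kg·m²·s⁻³·A⁻¹  ← same
  (2) V·m⁻¹ = J·C⁻¹·m⁻¹ = kg·m·s⁻³·A⁻¹
  (3) [s⁻¹] · [kg·m²·s⁻²·A⁻²] = kg·m²·s⁻³·A⁻²
  (4) [kg·m·s⁻¹] · [m·s⁻²] = kg·m²·s⁻³
  (5) V·s = J·C⁻¹·s = kg·m²·s⁻²·A⁻¹
Only (1) matches kg·m²·s⁻³·A⁻¹.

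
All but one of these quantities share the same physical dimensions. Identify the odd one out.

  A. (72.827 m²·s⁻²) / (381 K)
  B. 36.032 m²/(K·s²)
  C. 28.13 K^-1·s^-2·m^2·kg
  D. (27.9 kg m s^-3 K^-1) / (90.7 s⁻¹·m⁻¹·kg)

C.

In SI base units:
  A. [m²·s⁻²] / [K] = m²·s⁻²·K⁻¹
  B. m²·s⁻²·K⁻¹
  C. kg·m²·s⁻²·K⁻¹
  D. [kg·m·s⁻³·K⁻¹] / [kg·m⁻¹·s⁻¹] = m²·s⁻²·K⁻¹
All reduce to m²·s⁻²·K⁻¹ except C., which is kg·m²·s⁻²·K⁻¹.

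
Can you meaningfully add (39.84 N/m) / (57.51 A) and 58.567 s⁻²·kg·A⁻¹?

In SI base units:
  (39.84 N/m) / (57.51 A):  [kg·s⁻²] / [A] = kg·s⁻²·A⁻¹
  58.567 s⁻²·kg·A⁻¹:  kg·s⁻²·A⁻¹
Both are kg·s⁻²·A⁻¹, so they have the same dimensions and can be added.

Yes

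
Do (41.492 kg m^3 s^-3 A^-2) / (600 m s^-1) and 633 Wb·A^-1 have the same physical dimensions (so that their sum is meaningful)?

Reduce each to base SI dimensions:
  (41.492 kg m^3 s^-3 A^-2) / (600 m s^-1):  [kg·m³·s⁻³·A⁻²] / [m·s⁻¹] = kg·m²·s⁻²·A⁻²
  633 Wb·A^-1:  Wb·A⁻¹ = V·s·A⁻¹ = kg·m²·s⁻²·A⁻²
Both are kg·m²·s⁻²·A⁻², so they have the same dimensions and can be added.

Yes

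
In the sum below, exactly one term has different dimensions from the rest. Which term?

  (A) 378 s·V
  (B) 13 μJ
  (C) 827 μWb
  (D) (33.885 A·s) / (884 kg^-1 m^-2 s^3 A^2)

(B)

In SI base units:
  (A) V·s = J·C⁻¹·s = kg·m²·s⁻²·A⁻¹
  (B) J = N·m = kg·m²·s⁻²
  (C) Wb = V·s = kg·m²·s⁻²·A⁻¹
  (D) [s·A] / [kg⁻¹·m⁻²·s³·A²] = kg·m²·s⁻²·A⁻¹
All reduce to kg·m²·s⁻²·A⁻¹ except (B), which is kg·m²·s⁻².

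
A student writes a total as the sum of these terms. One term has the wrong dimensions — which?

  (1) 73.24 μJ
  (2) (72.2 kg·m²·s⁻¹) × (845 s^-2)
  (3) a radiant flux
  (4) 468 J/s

Dimensions:
  (1) J = N·m = kg·m²·s⁻²
  (2) [kg·m²·s⁻¹] · [s⁻²] = kg·m²·s⁻³
  (3) [radiant flux] = kg·m²·s⁻³
  (4) J·s⁻¹ = N·m·s⁻¹ = kg·m²·s⁻³
All reduce to kg·m²·s⁻³ except (1), which is kg·m²·s⁻².

(1)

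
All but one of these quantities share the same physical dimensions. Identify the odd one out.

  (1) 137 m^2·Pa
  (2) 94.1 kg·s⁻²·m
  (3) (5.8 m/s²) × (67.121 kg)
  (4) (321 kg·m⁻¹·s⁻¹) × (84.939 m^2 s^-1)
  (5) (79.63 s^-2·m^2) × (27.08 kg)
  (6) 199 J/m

(5)

Work out the base dimensions of each:
  (1) Pa·m² = N·m⁻²·m² = kg·m·s⁻²
  (2) kg·m·s⁻²
  (3) [m·s⁻²] · [kg] = kg·m·s⁻²
  (4) [kg·m⁻¹·s⁻¹] · [m²·s⁻¹] = kg·m·s⁻²
  (5) [m²·s⁻²] · [kg] = kg·m²·s⁻²
  (6) J·m⁻¹ = N·m·m⁻¹ = kg·m·s⁻²
All reduce to kg·m·s⁻² except (5), which is kg·m²·s⁻².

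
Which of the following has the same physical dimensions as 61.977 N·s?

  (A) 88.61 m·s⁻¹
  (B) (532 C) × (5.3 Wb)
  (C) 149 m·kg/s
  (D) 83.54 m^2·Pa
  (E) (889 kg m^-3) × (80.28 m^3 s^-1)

Reference: N·s = kg·m·s⁻²·s = kg·m·s⁻¹.
Each option:
  (A) m·s⁻¹
  (B) [s·A] · [kg·m²·s⁻²·A⁻¹] = kg·m²·s⁻¹
  (C) kg·m·s⁻¹  ← same
  (D) Pa·m² = N·m⁻²·m² = kg·m·s⁻²
  (E) [kg·m⁻³] · [m³·s⁻¹] = kg·s⁻¹
Only (C) matches kg·m·s⁻¹.

(C)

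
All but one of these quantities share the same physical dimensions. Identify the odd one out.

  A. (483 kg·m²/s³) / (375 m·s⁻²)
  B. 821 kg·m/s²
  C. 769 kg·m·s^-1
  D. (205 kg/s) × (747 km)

B.

Reduce each to base SI dimensions:
  A. [kg·m²·s⁻³] / [m·s⁻²] = kg·m·s⁻¹
  B. kg·m·s⁻²
  C. kg·m·s⁻¹
  D. [kg·s⁻¹] · [m] = kg·m·s⁻¹
All reduce to kg·m·s⁻¹ except B., which is kg·m·s⁻².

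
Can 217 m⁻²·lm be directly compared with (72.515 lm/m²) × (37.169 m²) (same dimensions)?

Reduce each to base SI dimensions:
  217 m⁻²·lm:  lm·m⁻² = cd·m⁻² = m⁻²·cd
  (72.515 lm/m²) × (37.169 m²):  [m⁻²·cd] · [m²] = cd
m⁻²·cd ≠ cd, so they cannot be added.

No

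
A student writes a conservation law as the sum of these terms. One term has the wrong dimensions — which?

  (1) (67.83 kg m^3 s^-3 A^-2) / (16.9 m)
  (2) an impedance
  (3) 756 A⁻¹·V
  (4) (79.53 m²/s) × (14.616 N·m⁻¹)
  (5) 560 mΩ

Expand each in SI base units:
  (1) [kg·m³·s⁻³·A⁻²] / [m] = kg·m²·s⁻³·A⁻²
  (2) [impedance] = kg·m²·s⁻³·A⁻²
  (3) V·A⁻¹ = J·C⁻¹·A⁻¹ = kg·m²·s⁻³·A⁻²
  (4) [m²·s⁻¹] · [kg·s⁻²] = kg·m²·s⁻³
  (5) Ω = V·A⁻¹ = kg·m²·s⁻³·A⁻²
All reduce to kg·m²·s⁻³·A⁻² except (4), which is kg·m²·s⁻³.

(4)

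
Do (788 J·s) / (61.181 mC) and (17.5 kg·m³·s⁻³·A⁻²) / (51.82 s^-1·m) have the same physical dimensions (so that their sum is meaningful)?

Work out the base dimensions of each:
  (788 J·s) / (61.181 mC):  [kg·m²·s⁻¹] / [s·A] = kg·m²·s⁻²·A⁻¹
  (17.5 kg·m³·s⁻³·A⁻²) / (51.82 s^-1·m):  [kg·m³·s⁻³·A⁻²] / [m·s⁻¹] = kg·m²·s⁻²·A⁻²
kg·m²·s⁻²·A⁻¹ ≠ kg·m²·s⁻²·A⁻², so they cannot be added.

No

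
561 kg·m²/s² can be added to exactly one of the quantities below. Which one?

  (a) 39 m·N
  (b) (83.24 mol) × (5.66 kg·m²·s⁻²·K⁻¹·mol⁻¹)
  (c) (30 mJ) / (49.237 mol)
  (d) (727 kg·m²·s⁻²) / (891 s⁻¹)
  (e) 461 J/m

Reference: kg·m²·s⁻².
Each option:
  (a) N·m = kg·m·s⁻²·m = kg·m²·s⁻²  ← same
  (b) [mol] · [kg·m²·s⁻²·K⁻¹·mol⁻¹] = kg·m²·s⁻²·K⁻¹
  (c) [kg·m²·s⁻²] / [mol] = kg·m²·s⁻²·mol⁻¹
  (d) [kg·m²·s⁻²] / [s⁻¹] = kg·m²·s⁻¹
  (e) J·m⁻¹ = N·m·m⁻¹ = kg·m·s⁻²
Only (a) matches kg·m²·s⁻².

(a)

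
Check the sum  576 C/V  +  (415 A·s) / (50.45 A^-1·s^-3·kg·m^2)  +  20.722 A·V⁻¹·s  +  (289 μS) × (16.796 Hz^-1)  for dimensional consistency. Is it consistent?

Yes

In SI base units:
  576 C/V:  C·V⁻¹ = s·A·(J·C⁻¹)⁻¹ = kg⁻¹·m⁻²·s⁴·A²
  (415 A·s) / (50.45 A^-1·s^-3·kg·m^2):  [s·A] / [kg·m²·s⁻³·A⁻¹] = kg⁻¹·m⁻²·s⁴·A²
  20.722 A·V⁻¹·s:  A·s·V⁻¹ = A·s·(J·C⁻¹)⁻¹ = kg⁻¹·m⁻²·s⁴·A²
  (289 μS) × (16.796 Hz^-1):  [kg⁻¹·m⁻²·s³·A²] · [s] = kg⁻¹·m⁻²·s⁴·A²
Every term reduces to kg⁻¹·m⁻²·s⁴·A².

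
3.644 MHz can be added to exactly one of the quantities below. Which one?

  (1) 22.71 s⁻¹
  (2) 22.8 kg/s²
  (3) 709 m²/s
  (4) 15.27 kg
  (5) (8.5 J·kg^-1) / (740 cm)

(1)

Reference: Hz = s⁻¹.
Each option:
  (1) s⁻¹  ← same
  (2) kg·s⁻²
  (3) m²·s⁻¹
  (4) kg
  (5) [m²·s⁻²] / [m] = m·s⁻²
Only (1) matches s⁻¹.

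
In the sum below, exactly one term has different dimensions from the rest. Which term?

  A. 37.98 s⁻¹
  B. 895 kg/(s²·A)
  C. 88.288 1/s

B.

Work out the base dimensions of each:
  A. s⁻¹
  B. kg·s⁻²·A⁻¹
  C. s⁻¹
All reduce to s⁻¹ except B., which is kg·s⁻²·A⁻¹.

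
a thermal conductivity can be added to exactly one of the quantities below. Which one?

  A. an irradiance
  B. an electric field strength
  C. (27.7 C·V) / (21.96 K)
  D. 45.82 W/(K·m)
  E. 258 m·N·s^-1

D.

Reference: [thermal conductivity] = kg·m·s⁻³·K⁻¹.
Each option:
  A. [irradiance] = kg·s⁻³
  B. [electric field strength] = kg·m·s⁻³·A⁻¹
  C. [kg·m²·s⁻²] / [K] = kg·m²·s⁻²·K⁻¹
  D. W·m⁻¹·K⁻¹ = J·s⁻¹·m⁻¹·K⁻¹ = kg·m·s⁻³·K⁻¹  ← same
  E. N·m·s⁻¹ = kg·m·s⁻²·m·s⁻¹ = kg·m²·s⁻³
Only D. matches kg·m·s⁻³·K⁻¹.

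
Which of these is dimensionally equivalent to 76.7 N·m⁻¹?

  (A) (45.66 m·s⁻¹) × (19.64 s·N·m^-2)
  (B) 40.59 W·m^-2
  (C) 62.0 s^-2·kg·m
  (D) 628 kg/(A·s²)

(A)

Reference: N·m⁻¹ = kg·m·s⁻²·m⁻¹ = kg·s⁻².
Each option:
  (A) [m·s⁻¹] · [kg·m⁻¹·s⁻¹] = kg·s⁻²  ← same
  (B) W·m⁻² = J·s⁻¹·m⁻² = kg·s⁻³
  (C) kg·m·s⁻²
  (D) kg·s⁻²·A⁻¹
Only (A) matches kg·s⁻².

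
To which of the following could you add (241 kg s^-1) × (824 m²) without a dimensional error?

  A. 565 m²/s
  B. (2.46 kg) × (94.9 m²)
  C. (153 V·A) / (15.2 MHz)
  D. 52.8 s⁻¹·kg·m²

D.

Reference: [kg·s⁻¹] · [m²] = kg·m²·s⁻¹.
Each option:
  A. m²·s⁻¹
  B. [kg] · [m²] = kg·m²
  C. [kg·m²·s⁻³] / [s⁻¹] = kg·m²·s⁻²
  D. kg·m²·s⁻¹  ← same
Only D. matches kg·m²·s⁻¹.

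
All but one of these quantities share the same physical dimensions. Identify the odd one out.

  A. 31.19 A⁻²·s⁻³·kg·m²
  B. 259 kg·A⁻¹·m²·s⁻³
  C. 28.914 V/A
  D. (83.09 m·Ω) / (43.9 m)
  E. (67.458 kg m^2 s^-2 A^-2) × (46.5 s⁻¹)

B.

In SI base units:
  A. kg·m²·s⁻³·A⁻²
  B. kg·m²·s⁻³·A⁻¹
  C. V·A⁻¹ = J·C⁻¹·A⁻¹ = kg·m²·s⁻³·A⁻²
  D. [kg·m³·s⁻³·A⁻²] / [m] = kg·m²·s⁻³·A⁻²
  E. [kg·m²·s⁻²·A⁻²] · [s⁻¹] = kg·m²·s⁻³·A⁻²
All reduce to kg·m²·s⁻³·A⁻² except B., which is kg·m²·s⁻³·A⁻¹.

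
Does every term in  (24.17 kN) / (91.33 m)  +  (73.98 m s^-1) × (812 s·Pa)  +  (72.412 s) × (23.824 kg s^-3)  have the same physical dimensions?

Yes

Work out the base dimensions of each:
  (24.17 kN) / (91.33 m):  [kg·m·s⁻²] / [m] = kg·s⁻²
  (73.98 m s^-1) × (812 s·Pa):  [m·s⁻¹] · [kg·m⁻¹·s⁻¹] = kg·s⁻²
  (72.412 s) × (23.824 kg s^-3):  [s] · [kg·s⁻³] = kg·s⁻²
Every term reduces to kg·s⁻².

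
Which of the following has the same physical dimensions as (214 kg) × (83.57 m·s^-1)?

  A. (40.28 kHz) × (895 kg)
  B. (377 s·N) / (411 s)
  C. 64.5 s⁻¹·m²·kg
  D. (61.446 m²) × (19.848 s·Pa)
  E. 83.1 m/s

D.

Reference: [kg] · [m·s⁻¹] = kg·m·s⁻¹.
Each option:
  A. [s⁻¹] · [kg] = kg·s⁻¹
  B. [kg·m·s⁻¹] / [s] = kg·m·s⁻²
  C. kg·m²·s⁻¹
  D. [m²] · [kg·m⁻¹·s⁻¹] = kg·m·s⁻¹  ← same
  E. m·s⁻¹
Only D. matches kg·m·s⁻¹.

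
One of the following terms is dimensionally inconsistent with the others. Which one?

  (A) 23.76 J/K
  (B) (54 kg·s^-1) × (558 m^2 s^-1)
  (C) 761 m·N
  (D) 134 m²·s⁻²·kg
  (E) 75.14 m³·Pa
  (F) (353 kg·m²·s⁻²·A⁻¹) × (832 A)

Work out the base dimensions of each:
  (A) J·K⁻¹ = N·m·K⁻¹ = kg·m²·s⁻²·K⁻¹
  (B) [kg·s⁻¹] · [m²·s⁻¹] = kg·m²·s⁻²
  (C) N·m = kg·m·s⁻²·m = kg·m²·s⁻²
  (D) kg·m²·s⁻²
  (E) Pa·m³ = N·m⁻²·m³ = kg·m²·s⁻²
  (F) [kg·m²·s⁻²·A⁻¹] · [A] = kg·m²·s⁻²
All reduce to kg·m²·s⁻² except (A), which is kg·m²·s⁻²·K⁻¹.

(A)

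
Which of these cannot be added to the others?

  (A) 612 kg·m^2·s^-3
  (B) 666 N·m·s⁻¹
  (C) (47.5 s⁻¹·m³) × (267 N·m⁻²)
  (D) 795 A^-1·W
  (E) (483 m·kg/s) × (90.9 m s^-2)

(D)

In SI base units:
  (A) kg·m²·s⁻³
  (B) N·m·s⁻¹ = kg·m·s⁻²·m·s⁻¹ = kg·m²·s⁻³
  (C) [m³·s⁻¹] · [kg·m⁻¹·s⁻²] = kg·m²·s⁻³
  (D) W·A⁻¹ = J·s⁻¹·A⁻¹ = kg·m²·s⁻³·A⁻¹
  (E) [kg·m·s⁻¹] · [m·s⁻²] = kg·m²·s⁻³
All reduce to kg·m²·s⁻³ except (D), which is kg·m²·s⁻³·A⁻¹.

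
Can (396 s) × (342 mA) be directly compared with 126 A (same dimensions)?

No

In SI base units:
  (396 s) × (342 mA):  [s] · [A] = s·A
  126 A:  A
s·A ≠ A, so they cannot be added.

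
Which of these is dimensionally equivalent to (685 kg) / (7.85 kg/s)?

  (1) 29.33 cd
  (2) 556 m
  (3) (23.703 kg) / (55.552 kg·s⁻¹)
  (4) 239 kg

(3)

Reference: [kg] / [kg·s⁻¹] = s.
Each option:
  (1) cd
  (2) m
  (3) [kg] / [kg·s⁻¹] = s  ← same
  (4) kg
Only (3) matches s.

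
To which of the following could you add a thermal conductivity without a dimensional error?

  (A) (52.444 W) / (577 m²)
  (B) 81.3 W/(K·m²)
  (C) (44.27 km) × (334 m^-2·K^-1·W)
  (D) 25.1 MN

(C)

Reference: [thermal conductivity] = kg·m·s⁻³·K⁻¹.
Each option:
  (A) [kg·m²·s⁻³] / [m²] = kg·s⁻³
  (B) W·m⁻²·K⁻¹ = J·s⁻¹·m⁻²·K⁻¹ = kg·s⁻³·K⁻¹
  (C) [m] · [kg·s⁻³·K⁻¹] = kg·m·s⁻³·K⁻¹  ← same
  (D) N = kg·m·s⁻²
Only (C) matches kg·m·s⁻³·K⁻¹.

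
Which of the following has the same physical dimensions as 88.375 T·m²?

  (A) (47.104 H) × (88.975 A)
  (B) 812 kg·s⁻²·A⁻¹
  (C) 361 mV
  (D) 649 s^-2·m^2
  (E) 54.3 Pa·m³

(A)

Reference: T·m² = Wb·m⁻²·m² = kg·m²·s⁻²·A⁻¹.
Each option:
  (A) [kg·m²·s⁻²·A⁻²] · [A] = kg·m²·s⁻²·A⁻¹  ← same
  (B) kg·s⁻²·A⁻¹
  (C) V = J·C⁻¹ = kg·m²·s⁻³·A⁻¹
  (D) m²·s⁻²
  (E) Pa·m³ = N·m⁻²·m³ = kg·m²·s⁻²
Only (A) matches kg·m²·s⁻²·A⁻¹.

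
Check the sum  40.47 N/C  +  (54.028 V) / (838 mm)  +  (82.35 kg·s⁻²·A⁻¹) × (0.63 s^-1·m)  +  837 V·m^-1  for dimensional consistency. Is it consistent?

In SI base units:
  40.47 N/C:  N·C⁻¹ = kg·m·s⁻²·(s·A)⁻¹ = kg·m·s⁻³·A⁻¹
  (54.028 V) / (838 mm):  [kg·m²·s⁻³·A⁻¹] / [m] = kg·m·s⁻³·A⁻¹
  (82.35 kg·s⁻²·A⁻¹) × (0.63 s^-1·m):  [kg·s⁻²·A⁻¹] · [m·s⁻¹] = kg·m·s⁻³·A⁻¹
  837 V·m^-1:  V·m⁻¹ = J·C⁻¹·m⁻¹ = kg·m·s⁻³·A⁻¹
Every term reduces to kg·m·s⁻³·A⁻¹.

Yes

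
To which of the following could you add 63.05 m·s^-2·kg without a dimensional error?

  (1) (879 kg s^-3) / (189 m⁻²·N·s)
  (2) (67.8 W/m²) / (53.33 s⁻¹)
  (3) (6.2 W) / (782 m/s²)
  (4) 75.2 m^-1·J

Reference: kg·m·s⁻².
Each option:
  (1) [kg·s⁻³] / [kg·m⁻¹·s⁻¹] = m·s⁻²
  (2) [kg·s⁻³] / [s⁻¹] = kg·s⁻²
  (3) [kg·m²·s⁻³] / [m·s⁻²] = kg·m·s⁻¹
  (4) J·m⁻¹ = N·m·m⁻¹ = kg·m·s⁻²  ← same
Only (4) matches kg·m·s⁻².

(4)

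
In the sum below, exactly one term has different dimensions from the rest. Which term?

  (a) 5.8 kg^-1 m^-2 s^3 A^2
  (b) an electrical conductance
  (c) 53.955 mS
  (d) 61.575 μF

(d)

Work out the base dimensions of each:
  (a) kg⁻¹·m⁻²·s³·A²
  (b) [electrical conductance] = kg⁻¹·m⁻²·s³·A²
  (c) S = Ω⁻¹ = kg⁻¹·m⁻²·s³·A²
  (d) F = C·V⁻¹ = kg⁻¹·m⁻²·s⁴·A²
All reduce to kg⁻¹·m⁻²·s³·A² except (d), which is kg⁻¹·m⁻²·s⁴·A².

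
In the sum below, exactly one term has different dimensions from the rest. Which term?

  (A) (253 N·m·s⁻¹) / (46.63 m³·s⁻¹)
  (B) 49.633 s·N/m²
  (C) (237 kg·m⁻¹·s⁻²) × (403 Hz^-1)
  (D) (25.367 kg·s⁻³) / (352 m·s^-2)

In SI base units:
  (A) [kg·m²·s⁻³] / [m³·s⁻¹] = kg·m⁻¹·s⁻²
  (B) N·s·m⁻² = kg·m·s⁻²·s·m⁻² = kg·m⁻¹·s⁻¹
  (C) [kg·m⁻¹·s⁻²] · [s] = kg·m⁻¹·s⁻¹
  (D) [kg·s⁻³] / [m·s⁻²] = kg·m⁻¹·s⁻¹
All reduce to kg·m⁻¹·s⁻¹ except (A), which is kg·m⁻¹·s⁻².

(A)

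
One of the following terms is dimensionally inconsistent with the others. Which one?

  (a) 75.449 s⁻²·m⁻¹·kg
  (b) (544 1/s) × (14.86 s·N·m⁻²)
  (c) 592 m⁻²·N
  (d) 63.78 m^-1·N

(d)

Dimensions:
  (a) kg·m⁻¹·s⁻²
  (b) [s⁻¹] · [kg·m⁻¹·s⁻¹] = kg·m⁻¹·s⁻²
  (c) N·m⁻² = kg·m·s⁻²·m⁻² = kg·m⁻¹·s⁻²
  (d) N·m⁻¹ = kg·m·s⁻²·m⁻¹ = kg·s⁻²
All reduce to kg·m⁻¹·s⁻² except (d), which is kg·s⁻².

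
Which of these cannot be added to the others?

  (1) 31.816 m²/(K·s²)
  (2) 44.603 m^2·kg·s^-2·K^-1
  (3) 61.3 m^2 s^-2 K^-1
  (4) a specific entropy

Dimensions:
  (1) m²·s⁻²·K⁻¹
  (2) kg·m²·s⁻²·K⁻¹
  (3) m²·s⁻²·K⁻¹
  (4) [specific entropy] = m²·s⁻²·K⁻¹
All reduce to m²·s⁻²·K⁻¹ except (2), which is kg·m²·s⁻²·K⁻¹.

(2)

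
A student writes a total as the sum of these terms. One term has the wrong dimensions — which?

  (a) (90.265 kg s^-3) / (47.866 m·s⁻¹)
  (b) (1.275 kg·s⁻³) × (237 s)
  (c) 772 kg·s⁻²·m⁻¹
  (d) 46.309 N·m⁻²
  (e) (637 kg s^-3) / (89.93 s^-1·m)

Dimensions:
  (a) [kg·s⁻³] / [m·s⁻¹] = kg·m⁻¹·s⁻²
  (b) [kg·s⁻³] · [s] = kg·s⁻²
  (c) kg·m⁻¹·s⁻²
  (d) N·m⁻² = kg·m·s⁻²·m⁻² = kg·m⁻¹·s⁻²
  (e) [kg·s⁻³] / [m·s⁻¹] = kg·m⁻¹·s⁻²
All reduce to kg·m⁻¹·s⁻² except (b), which is kg·s⁻².

(b)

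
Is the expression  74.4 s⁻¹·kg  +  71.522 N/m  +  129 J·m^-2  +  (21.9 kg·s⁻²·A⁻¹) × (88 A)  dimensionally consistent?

No

Work out the base dimensions of each:
  74.4 s⁻¹·kg:  kg·s⁻¹
  71.522 N/m:  N·m⁻¹ = kg·m·s⁻²·m⁻¹ = kg·s⁻²
  129 J·m^-2:  J·m⁻² = N·m·m⁻² = kg·s⁻²
  (21.9 kg·s⁻²·A⁻¹) × (88 A):  [kg·s⁻²·A⁻¹] · [A] = kg·s⁻²
The terms do not share a single dimension (kg·s⁻² vs kg·s⁻¹).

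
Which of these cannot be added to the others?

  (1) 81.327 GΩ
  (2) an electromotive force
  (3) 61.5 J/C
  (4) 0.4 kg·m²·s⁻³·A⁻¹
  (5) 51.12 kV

(1)

Reduce each to base SI dimensions:
  (1) Ω = V·A⁻¹ = kg·m²·s⁻³·A⁻²
  (2) [electromotive force] = kg·m²·s⁻³·A⁻¹
  (3) J·C⁻¹ = N·m·(s·A)⁻¹ = kg·m²·s⁻³·A⁻¹
  (4) kg·m²·s⁻³·A⁻¹
  (5) V = J·C⁻¹ = kg·m²·s⁻³·A⁻¹
All reduce to kg·m²·s⁻³·A⁻¹ except (1), which is kg·m²·s⁻³·A⁻².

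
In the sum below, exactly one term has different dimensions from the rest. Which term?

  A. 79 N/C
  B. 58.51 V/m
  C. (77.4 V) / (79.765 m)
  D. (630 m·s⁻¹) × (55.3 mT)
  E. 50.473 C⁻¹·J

E.

Reduce each to base SI dimensions:
  A. N·C⁻¹ = kg·m·s⁻²·(s·A)⁻¹ = kg·m·s⁻³·A⁻¹
  B. V·m⁻¹ = J·C⁻¹·m⁻¹ = kg·m·s⁻³·A⁻¹
  C. [kg·m²·s⁻³·A⁻¹] / [m] = kg·m·s⁻³·A⁻¹
  D. [m·s⁻¹] · [kg·s⁻²·A⁻¹] = kg·m·s⁻³·A⁻¹
  E. J·C⁻¹ = N·m·(s·A)⁻¹ = kg·m²·s⁻³·A⁻¹
All reduce to kg·m·s⁻³·A⁻¹ except E., which is kg·m²·s⁻³·A⁻¹.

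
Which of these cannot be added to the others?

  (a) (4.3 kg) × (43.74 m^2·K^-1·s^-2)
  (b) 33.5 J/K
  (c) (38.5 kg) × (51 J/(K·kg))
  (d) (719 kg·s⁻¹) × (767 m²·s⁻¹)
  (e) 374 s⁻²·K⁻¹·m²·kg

(d)

In SI base units:
  (a) [kg] · [m²·s⁻²·K⁻¹] = kg·m²·s⁻²·K⁻¹
  (b) J·K⁻¹ = N·m·K⁻¹ = kg·m²·s⁻²·K⁻¹
  (c) [kg] · [m²·s⁻²·K⁻¹] = kg·m²·s⁻²·K⁻¹
  (d) [kg·s⁻¹] · [m²·s⁻¹] = kg·m²·s⁻²
  (e) kg·m²·s⁻²·K⁻¹
All reduce to kg·m²·s⁻²·K⁻¹ except (d), which is kg·m²·s⁻².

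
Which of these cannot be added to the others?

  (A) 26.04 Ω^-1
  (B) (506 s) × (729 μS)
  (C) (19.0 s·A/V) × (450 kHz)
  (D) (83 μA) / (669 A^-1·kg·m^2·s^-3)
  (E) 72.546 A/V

Dimensions:
  (A) Ω⁻¹ = (V·A⁻¹)⁻¹ = kg⁻¹·m⁻²·s³·A²
  (B) [s] · [kg⁻¹·m⁻²·s³·A²] = kg⁻¹·m⁻²·s⁴·A²
  (C) [kg⁻¹·m⁻²·s⁴·A²] · [s⁻¹] = kg⁻¹·m⁻²·s³·A²
  (D) [A] / [kg·m²·s⁻³·A⁻¹] = kg⁻¹·m⁻²·s³·A²
  (E) A·V⁻¹ = A·(J·C⁻¹)⁻¹ = kg⁻¹·m⁻²·s³·A²
All reduce to kg⁻¹·m⁻²·s³·A² except (B), which is kg⁻¹·m⁻²·s⁴·A².

(B)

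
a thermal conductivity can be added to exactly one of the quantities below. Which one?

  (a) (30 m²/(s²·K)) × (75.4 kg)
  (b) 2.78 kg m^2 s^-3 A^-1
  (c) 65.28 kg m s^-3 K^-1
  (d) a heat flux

Reference: [thermal conductivity] = kg·m·s⁻³·K⁻¹.
Each option:
  (a) [m²·s⁻²·K⁻¹] · [kg] = kg·m²·s⁻²·K⁻¹
  (b) kg·m²·s⁻³·A⁻¹
  (c) kg·m·s⁻³·K⁻¹  ← same
  (d) [heat flux] = kg·s⁻³
Only (c) matches kg·m·s⁻³·K⁻¹.

(c)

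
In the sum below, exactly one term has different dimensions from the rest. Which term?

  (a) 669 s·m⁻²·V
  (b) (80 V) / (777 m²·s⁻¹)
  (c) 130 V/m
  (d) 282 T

(c)

Work out the base dimensions of each:
  (a) V·s·m⁻² = J·C⁻¹·s·m⁻² = kg·s⁻²·A⁻¹
  (b) [kg·m²·s⁻³·A⁻¹] / [m²·s⁻¹] = kg·s⁻²·A⁻¹
  (c) V·m⁻¹ = J·C⁻¹·m⁻¹ = kg·m·s⁻³·A⁻¹
  (d) T = Wb·m⁻² = kg·s⁻²·A⁻¹
All reduce to kg·s⁻²·A⁻¹ except (c), which is kg·m·s⁻³·A⁻¹.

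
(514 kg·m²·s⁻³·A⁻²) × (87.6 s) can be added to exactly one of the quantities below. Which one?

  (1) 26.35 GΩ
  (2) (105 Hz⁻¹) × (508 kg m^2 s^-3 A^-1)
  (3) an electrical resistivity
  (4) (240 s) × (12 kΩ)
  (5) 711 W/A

(4)

Reference: [kg·m²·s⁻³·A⁻²] · [s] = kg·m²·s⁻²·A⁻².
Each option:
  (1) Ω = V·A⁻¹ = kg·m²·s⁻³·A⁻²
  (2) [s] · [kg·m²·s⁻³·A⁻¹] = kg·m²·s⁻²·A⁻¹
  (3) [electrical resistivity] = kg·m³·s⁻³·A⁻²
  (4) [s] · [kg·m²·s⁻³·A⁻²] = kg·m²·s⁻²·A⁻²  ← same
  (5) W·A⁻¹ = J·s⁻¹·A⁻¹ = kg·m²·s⁻³·A⁻¹
Only (4) matches kg·m²·s⁻²·A⁻².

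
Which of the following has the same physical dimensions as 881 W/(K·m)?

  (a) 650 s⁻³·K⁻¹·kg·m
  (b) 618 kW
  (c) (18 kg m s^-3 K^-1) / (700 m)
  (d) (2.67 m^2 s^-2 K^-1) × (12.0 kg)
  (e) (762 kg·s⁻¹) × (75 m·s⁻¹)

(a)

Reference: W·m⁻¹·K⁻¹ = J·s⁻¹·m⁻¹·K⁻¹ = kg·m·s⁻³·K⁻¹.
Each option:
  (a) kg·m·s⁻³·K⁻¹  ← same
  (b) W = J·s⁻¹ = kg·m²·s⁻³
  (c) [kg·m·s⁻³·K⁻¹] / [m] = kg·s⁻³·K⁻¹
  (d) [m²·s⁻²·K⁻¹] · [kg] = kg·m²·s⁻²·K⁻¹
  (e) [kg·s⁻¹] · [m·s⁻¹] = kg·m·s⁻²
Only (a) matches kg·m·s⁻³·K⁻¹.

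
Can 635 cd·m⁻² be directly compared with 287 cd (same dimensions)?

Work out the base dimensions of each:
  635 cd·m⁻²:  cd·m⁻² = m⁻²·cd
  287 cd:  cd
m⁻²·cd ≠ cd, so they cannot be added.

No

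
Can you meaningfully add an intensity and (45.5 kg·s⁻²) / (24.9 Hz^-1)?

Yes

Reduce each to base SI dimensions:
  an intensity:  [intensity] = kg·s⁻³
  (45.5 kg·s⁻²) / (24.9 Hz^-1):  [kg·s⁻²] / [s] = kg·s⁻³
Both are kg·s⁻³, so they have the same dimensions and can be added.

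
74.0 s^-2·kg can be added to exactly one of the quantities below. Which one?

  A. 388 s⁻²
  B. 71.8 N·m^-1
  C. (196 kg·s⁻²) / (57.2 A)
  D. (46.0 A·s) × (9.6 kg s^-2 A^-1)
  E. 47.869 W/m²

B.

Reference: kg·s⁻².
Each option:
  A. s⁻²
  B. N·m⁻¹ = kg·m·s⁻²·m⁻¹ = kg·s⁻²  ← same
  C. [kg·s⁻²] / [A] = kg·s⁻²·A⁻¹
  D. [s·A] · [kg·s⁻²·A⁻¹] = kg·s⁻¹
  E. W·m⁻² = J·s⁻¹·m⁻² = kg·s⁻³
Only B. matches kg·s⁻².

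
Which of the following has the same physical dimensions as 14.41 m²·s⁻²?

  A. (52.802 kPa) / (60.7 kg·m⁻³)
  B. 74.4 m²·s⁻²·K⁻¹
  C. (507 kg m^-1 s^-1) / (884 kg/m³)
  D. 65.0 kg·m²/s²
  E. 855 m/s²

Reference: m²·s⁻².
Each option:
  A. [kg·m⁻¹·s⁻²] / [kg·m⁻³] = m²·s⁻²  ← same
  B. m²·s⁻²·K⁻¹
  C. [kg·m⁻¹·s⁻¹] / [kg·m⁻³] = m²·s⁻¹
  D. kg·m²·s⁻²
  E. m·s⁻²
Only A. matches m²·s⁻².

A.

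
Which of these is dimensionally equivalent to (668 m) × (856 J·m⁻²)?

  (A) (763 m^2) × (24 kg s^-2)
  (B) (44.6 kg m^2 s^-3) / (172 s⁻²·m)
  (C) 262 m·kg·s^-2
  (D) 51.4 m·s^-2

(C)

Reference: [m] · [kg·s⁻²] = kg·m·s⁻².
Each option:
  (A) [m²] · [kg·s⁻²] = kg·m²·s⁻²
  (B) [kg·m²·s⁻³] / [m·s⁻²] = kg·m·s⁻¹
  (C) kg·m·s⁻²  ← same
  (D) m·s⁻²
Only (C) matches kg·m·s⁻².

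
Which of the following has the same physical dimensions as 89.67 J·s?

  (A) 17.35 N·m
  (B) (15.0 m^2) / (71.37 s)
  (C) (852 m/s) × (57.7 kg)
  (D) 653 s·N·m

Reference: J·s = N·m·s = kg·m²·s⁻¹.
Each option:
  (A) N·m = kg·m·s⁻²·m = kg·m²·s⁻²
  (B) [m²] / [s] = m²·s⁻¹
  (C) [m·s⁻¹] · [kg] = kg·m·s⁻¹
  (D) N·m·s = kg·m·s⁻²·m·s = kg·m²·s⁻¹  ← same
Only (D) matches kg·m²·s⁻¹.

(D)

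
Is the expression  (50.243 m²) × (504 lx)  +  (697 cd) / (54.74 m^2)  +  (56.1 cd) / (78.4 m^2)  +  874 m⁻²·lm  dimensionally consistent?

Dimensions:
  (50.243 m²) × (504 lx):  [m²] · [m⁻²·cd] = cd
  (697 cd) / (54.74 m^2):  [cd] / [m²] = m⁻²·cd
  (56.1 cd) / (78.4 m^2):  [cd] / [m²] = m⁻²·cd
  874 m⁻²·lm:  lm·m⁻² = cd·m⁻² = m⁻²·cd
The terms do not share a single dimension (cd vs m⁻²·cd).

No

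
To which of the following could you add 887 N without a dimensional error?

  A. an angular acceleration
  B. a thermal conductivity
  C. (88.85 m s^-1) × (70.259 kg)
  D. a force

Reference: N = kg·m·s⁻².
Each option:
  A. [angular acceleration] = s⁻²
  B. [thermal conductivity] = kg·m·s⁻³·K⁻¹
  C. [m·s⁻¹] · [kg] = kg·m·s⁻¹
  D. [force] = kg·m·s⁻²  ← same
Only D. matches kg·m·s⁻².

D.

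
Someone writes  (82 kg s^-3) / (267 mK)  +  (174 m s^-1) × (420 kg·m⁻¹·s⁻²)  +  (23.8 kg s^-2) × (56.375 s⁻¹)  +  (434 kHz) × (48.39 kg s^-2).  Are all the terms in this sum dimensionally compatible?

Expand each in SI base units:
  (82 kg s^-3) / (267 mK):  [kg·s⁻³] / [K] = kg·s⁻³·K⁻¹
  (174 m s^-1) × (420 kg·m⁻¹·s⁻²):  [m·s⁻¹] · [kg·m⁻¹·s⁻²] = kg·s⁻³
  (23.8 kg s^-2) × (56.375 s⁻¹):  [kg·s⁻²] · [s⁻¹] = kg·s⁻³
  (434 kHz) × (48.39 kg s^-2):  [s⁻¹] · [kg·s⁻²] = kg·s⁻³
The terms do not share a single dimension (kg·s⁻³ vs kg·s⁻³·K⁻¹).

No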